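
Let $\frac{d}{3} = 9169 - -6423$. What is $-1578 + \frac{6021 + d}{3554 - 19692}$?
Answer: $- \frac{25518561}{16138} \approx -1581.3$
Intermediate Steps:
$d = 46776$ ($d = 3 \left(9169 - -6423\right) = 3 \left(9169 + 6423\right) = 3 \cdot 15592 = 46776$)
$-1578 + \frac{6021 + d}{3554 - 19692} = -1578 + \frac{6021 + 46776}{3554 - 19692} = -1578 + \frac{52797}{-16138} = -1578 + 52797 \left(- \frac{1}{16138}\right) = -1578 - \frac{52797}{16138} = - \frac{25518561}{16138}$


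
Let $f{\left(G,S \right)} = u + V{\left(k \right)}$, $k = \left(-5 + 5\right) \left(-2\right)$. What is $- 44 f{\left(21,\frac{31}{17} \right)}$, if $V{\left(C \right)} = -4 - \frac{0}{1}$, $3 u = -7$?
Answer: $\frac{836}{3} \approx 278.67$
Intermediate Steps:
$u = - \frac{7}{3}$ ($u = \frac{1}{3} \left(-7\right) = - \frac{7}{3} \approx -2.3333$)
$k = 0$ ($k = 0 \left(-2\right) = 0$)
$V{\left(C \right)} = -4$ ($V{\left(C \right)} = -4 - 0 \cdot 1 = -4 - 0 = -4 + 0 = -4$)
$f{\left(G,S \right)} = - \frac{19}{3}$ ($f{\left(G,S \right)} = - \frac{7}{3} - 4 = - \frac{19}{3}$)
$- 44 f{\left(21,\frac{31}{17} \right)} = \left(-44\right) \left(- \frac{19}{3}\right) = \frac{836}{3}$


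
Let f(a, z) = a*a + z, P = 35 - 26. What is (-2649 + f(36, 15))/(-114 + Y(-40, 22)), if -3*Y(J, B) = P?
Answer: 446/39 ≈ 11.436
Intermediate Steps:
P = 9
Y(J, B) = -3 (Y(J, B) = -⅓*9 = -3)
f(a, z) = z + a² (f(a, z) = a² + z = z + a²)
(-2649 + f(36, 15))/(-114 + Y(-40, 22)) = (-2649 + (15 + 36²))/(-114 - 3) = (-2649 + (15 + 1296))/(-117) = (-2649 + 1311)*(-1/117) = -1338*(-1/117) = 446/39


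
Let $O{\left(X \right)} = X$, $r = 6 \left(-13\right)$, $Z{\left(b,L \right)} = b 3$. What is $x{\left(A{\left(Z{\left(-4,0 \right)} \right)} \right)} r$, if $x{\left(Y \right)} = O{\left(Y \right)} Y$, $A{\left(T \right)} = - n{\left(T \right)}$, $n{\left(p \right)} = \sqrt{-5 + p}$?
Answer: $1326$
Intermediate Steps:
$Z{\left(b,L \right)} = 3 b$
$r = -78$
$A{\left(T \right)} = - \sqrt{-5 + T}$
$x{\left(Y \right)} = Y^{2}$ ($x{\left(Y \right)} = Y Y = Y^{2}$)
$x{\left(A{\left(Z{\left(-4,0 \right)} \right)} \right)} r = \left(- \sqrt{-5 + 3 \left(-4\right)}\right)^{2} \left(-78\right) = \left(- \sqrt{-5 - 12}\right)^{2} \left(-78\right) = \left(- \sqrt{-17}\right)^{2} \left(-78\right) = \left(- i \sqrt{17}\right)^{2} \left(-78\right) = \left(-17\right) \left(-78\right) = 1326$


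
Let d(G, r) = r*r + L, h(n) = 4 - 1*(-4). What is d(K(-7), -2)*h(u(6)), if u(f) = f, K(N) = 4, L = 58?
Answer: 496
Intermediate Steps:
h(n) = 8 (h(n) = 4 + 4 = 8)
d(G, r) = 58 + r² (d(G, r) = r*r + 58 = r² + 58 = 58 + r²)
d(K(-7), -2)*h(u(6)) = (58 + (-2)²)*8 = (58 + 4)*8 = 62*8 = 496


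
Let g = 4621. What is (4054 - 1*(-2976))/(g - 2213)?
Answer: 3515/1204 ≈ 2.9194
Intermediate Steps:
(4054 - 1*(-2976))/(g - 2213) = (4054 - 1*(-2976))/(4621 - 2213) = (4054 + 2976)/2408 = 7030*(1/2408) = 3515/1204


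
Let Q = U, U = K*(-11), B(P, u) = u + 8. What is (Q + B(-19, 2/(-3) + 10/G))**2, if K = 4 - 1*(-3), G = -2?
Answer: 50176/9 ≈ 5575.1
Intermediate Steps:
K = 7 (K = 4 + 3 = 7)
B(P, u) = 8 + u
U = -77 (U = 7*(-11) = -77)
Q = -77
(Q + B(-19, 2/(-3) + 10/G))**2 = (-77 + (8 + (2/(-3) + 10/(-2))))**2 = (-77 + (8 + (2*(-1/3) + 10*(-1/2))))**2 = (-77 + (8 + (-2/3 - 5)))**2 = (-77 + (8 - 17/3))**2 = (-77 + 7/3)**2 = (-224/3)**2 = 50176/9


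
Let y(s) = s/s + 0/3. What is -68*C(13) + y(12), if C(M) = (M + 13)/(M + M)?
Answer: -67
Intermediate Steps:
C(M) = (13 + M)/(2*M) (C(M) = (13 + M)/((2*M)) = (13 + M)*(1/(2*M)) = (13 + M)/(2*M))
y(s) = 1 (y(s) = 1 + 0*(⅓) = 1 + 0 = 1)
-68*C(13) + y(12) = -34*(13 + 13)/13 + 1 = -34*26/13 + 1 = -68*1 + 1 = -68 + 1 = -67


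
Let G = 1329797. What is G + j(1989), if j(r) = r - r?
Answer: 1329797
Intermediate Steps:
j(r) = 0
G + j(1989) = 1329797 + 0 = 1329797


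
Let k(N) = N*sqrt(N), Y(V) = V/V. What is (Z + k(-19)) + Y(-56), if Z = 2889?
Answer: 2890 - 19*I*sqrt(19) ≈ 2890.0 - 82.819*I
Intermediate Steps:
Y(V) = 1
k(N) = N**(3/2)
(Z + k(-19)) + Y(-56) = (2889 + (-19)**(3/2)) + 1 = (2889 - 19*I*sqrt(19)) + 1 = 2890 - 19*I*sqrt(19)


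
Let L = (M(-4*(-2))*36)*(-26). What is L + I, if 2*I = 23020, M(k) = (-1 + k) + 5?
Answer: 278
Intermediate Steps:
M(k) = 4 + k
L = -11232 (L = ((4 - 4*(-2))*36)*(-26) = ((4 + 8)*36)*(-26) = (12*36)*(-26) = 432*(-26) = -11232)
I = 11510 (I = (1/2)*23020 = 11510)
L + I = -11232 + 11510 = 278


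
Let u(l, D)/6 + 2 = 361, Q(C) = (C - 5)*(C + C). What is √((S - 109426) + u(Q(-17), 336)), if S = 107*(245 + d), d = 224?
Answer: I*√57089 ≈ 238.93*I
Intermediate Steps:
Q(C) = 2*C*(-5 + C) (Q(C) = (-5 + C)*(2*C) = 2*C*(-5 + C))
u(l, D) = 2154 (u(l, D) = -12 + 6*361 = -12 + 2166 = 2154)
S = 50183 (S = 107*(245 + 224) = 107*469 = 50183)
√((S - 109426) + u(Q(-17), 336)) = √((50183 - 109426) + 2154) = √(-59243 + 2154) = √(-57089) = I*√57089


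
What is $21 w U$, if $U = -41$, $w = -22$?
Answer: $18942$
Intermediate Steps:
$21 w U = 21 \left(-22\right) \left(-41\right) = \left(-462\right) \left(-41\right) = 18942$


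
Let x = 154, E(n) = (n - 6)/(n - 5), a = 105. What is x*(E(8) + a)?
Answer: 48818/3 ≈ 16273.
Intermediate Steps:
E(n) = (-6 + n)/(-5 + n)
x*(E(8) + a) = 154*((-6 + 8)/(-5 + 8) + 105) = 154*(2/3 + 105) = 154*((⅓)*2 + 105) = 154*(⅔ + 105) = 154*(317/3) = 48818/3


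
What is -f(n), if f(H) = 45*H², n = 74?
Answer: -246420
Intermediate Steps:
-f(n) = -45*74² = -45*5476 = -1*246420 = -246420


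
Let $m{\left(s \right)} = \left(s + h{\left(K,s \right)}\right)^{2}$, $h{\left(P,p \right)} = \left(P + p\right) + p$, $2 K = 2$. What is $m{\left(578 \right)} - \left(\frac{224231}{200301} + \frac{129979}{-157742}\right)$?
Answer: $\frac{95110699566774227}{31595880342} \approx 3.0102 \cdot 10^{6}$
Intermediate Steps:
$K = 1$ ($K = \frac{1}{2} \cdot 2 = 1$)
$h{\left(P,p \right)} = P + 2 p$
$m{\left(s \right)} = \left(1 + 3 s\right)^{2}$ ($m{\left(s \right)} = \left(s + \left(1 + 2 s\right)\right)^{2} = \left(1 + 3 s\right)^{2}$)
$m{\left(578 \right)} - \left(\frac{224231}{200301} + \frac{129979}{-157742}\right) = \left(1 + 3 \cdot 578\right)^{2} - \left(\frac{224231}{200301} + \frac{129979}{-157742}\right) = \left(1 + 1734\right)^{2} - \left(224231 \cdot \frac{1}{200301} + 129979 \left(- \frac{1}{157742}\right)\right) = 1735^{2} - \left(\frac{224231}{200301} - \frac{129979}{157742}\right) = 3010225 - \frac{9335722723}{31595880342} = \frac{95110699566774227}{31595880342}$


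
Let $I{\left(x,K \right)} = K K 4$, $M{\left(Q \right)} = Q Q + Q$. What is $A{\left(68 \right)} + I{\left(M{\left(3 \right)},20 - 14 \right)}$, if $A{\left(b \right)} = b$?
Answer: $212$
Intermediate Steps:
$M{\left(Q \right)} = Q + Q^{2}$ ($M{\left(Q \right)} = Q^{2} + Q = Q + Q^{2}$)
$I{\left(x,K \right)} = 4 K^{2}$ ($I{\left(x,K \right)} = K^{2} \cdot 4 = 4 K^{2}$)
$A{\left(68 \right)} + I{\left(M{\left(3 \right)},20 - 14 \right)} = 68 + 4 \left(20 - 14\right)^{2} = 68 + 4 \cdot 6^{2} = 68 + 4 \cdot 36 = 68 + 144 = 212$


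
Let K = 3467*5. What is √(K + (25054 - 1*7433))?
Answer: 6*√971 ≈ 186.97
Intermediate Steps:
K = 17335
√(K + (25054 - 1*7433)) = √(17335 + (25054 - 1*7433)) = √(17335 + (25054 - 7433)) = √(17335 + 17621) = √34956 = 6*√971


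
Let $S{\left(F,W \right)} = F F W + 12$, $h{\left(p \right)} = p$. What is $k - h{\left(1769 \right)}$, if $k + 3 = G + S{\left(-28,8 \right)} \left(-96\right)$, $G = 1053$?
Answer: $-603983$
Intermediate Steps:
$S{\left(F,W \right)} = 12 + W F^{2}$ ($S{\left(F,W \right)} = F^{2} W + 12 = W F^{2} + 12 = 12 + W F^{2}$)
$k = -602214$ ($k = -3 + \left(1053 + \left(12 + 8 \left(-28\right)^{2}\right) \left(-96\right)\right) = -3 + \left(1053 + \left(12 + 8 \cdot 784\right) \left(-96\right)\right) = -3 + \left(1053 + \left(12 + 6272\right) \left(-96\right)\right) = -3 + \left(1053 + 6284 \left(-96\right)\right) = -3 + \left(1053 - 603264\right) = -3 - 602211 = -602214$)
$k - h{\left(1769 \right)} = -602214 - 1769 = -603983$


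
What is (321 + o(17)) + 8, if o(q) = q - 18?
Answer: 328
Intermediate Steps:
o(q) = -18 + q
(321 + o(17)) + 8 = (321 + (-18 + 17)) + 8 = (321 - 1) + 8 = 320 + 8 = 328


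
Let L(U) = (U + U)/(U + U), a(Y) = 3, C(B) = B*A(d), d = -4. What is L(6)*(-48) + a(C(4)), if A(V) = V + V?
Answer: -45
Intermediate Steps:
A(V) = 2*V
C(B) = -8*B (C(B) = B*(2*(-4)) = B*(-8) = -8*B)
L(U) = 1 (L(U) = (2*U)/((2*U)) = (2*U)*(1/(2*U)) = 1)
L(6)*(-48) + a(C(4)) = 1*(-48) + 3 = -48 + 3 = -45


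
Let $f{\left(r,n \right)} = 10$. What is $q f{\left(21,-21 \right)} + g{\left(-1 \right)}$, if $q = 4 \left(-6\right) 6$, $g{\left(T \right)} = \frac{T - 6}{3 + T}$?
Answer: $- \frac{2887}{2} \approx -1443.5$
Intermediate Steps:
$g{\left(T \right)} = \frac{-6 + T}{3 + T}$
$q = -144$ ($q = \left(-24\right) 6 = -144$)
$q f{\left(21,-21 \right)} + g{\left(-1 \right)} = \left(-144\right) 10 + \frac{-6 - 1}{3 - 1} = -1440 + \frac{1}{2} \left(-7\right) = -1440 - \frac{7}{2} = - \frac{2887}{2}$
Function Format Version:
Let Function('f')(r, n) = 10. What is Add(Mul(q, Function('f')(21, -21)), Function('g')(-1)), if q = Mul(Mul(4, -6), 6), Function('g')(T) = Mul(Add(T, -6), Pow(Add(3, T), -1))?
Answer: Rational(-2887, 2) ≈ -1443.5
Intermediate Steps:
Function('g')(T) = Mul(Pow(Add(3, T), -1), Add(-6, T)) (Function('g')(T) = Mul(Add(-6, T), Pow(Add(3, T), -1)) = Mul(Pow(Add(3, T), -1), Add(-6, T)))
q = -144 (q = Mul(-24, 6) = -144)
Add(Mul(q, Function('f')(21, -21)), Function('g')(-1)) = Add(Mul(-144, 10), Mul(Pow(Add(3, -1), -1), Add(-6, -1))) = Add(-1440, Mul(Pow(2, -1), -7)) = Add(-1440, Mul(Rational(1, 2), -7)) = Add(-1440, Rational(-7, 2)) = Rational(-2887, 2)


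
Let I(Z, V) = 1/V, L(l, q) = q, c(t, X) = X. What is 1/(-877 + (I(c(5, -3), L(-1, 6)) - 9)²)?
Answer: -36/28763 ≈ -0.0012516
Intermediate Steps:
1/(-877 + (I(c(5, -3), L(-1, 6)) - 9)²) = 1/(-877 + (1/6 - 9)²) = 1/(-877 + (⅙ - 9)²) = 1/(-877 + (-53/6)²) = 1/(-877 + 2809/36) = 1/(-28763/36) = -36/28763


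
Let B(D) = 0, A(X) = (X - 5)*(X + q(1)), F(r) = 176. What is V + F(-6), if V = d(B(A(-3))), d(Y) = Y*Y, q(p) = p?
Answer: 176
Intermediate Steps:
A(X) = (1 + X)*(-5 + X) (A(X) = (X - 5)*(X + 1) = (-5 + X)*(1 + X) = (1 + X)*(-5 + X))
d(Y) = Y²
V = 0 (V = 0² = 0)
V + F(-6) = 0 + 176 = 176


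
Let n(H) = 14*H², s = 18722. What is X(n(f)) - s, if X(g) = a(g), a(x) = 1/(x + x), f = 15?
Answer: -117948599/6300 ≈ -18722.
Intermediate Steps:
a(x) = 1/(2*x)
X(g) = 1/(2*g)
X(n(f)) - s = 1/(2*((14*15²))) - 1*18722 = 1/(2*((14*225))) - 18722 = (½)/3150 - 18722 = (½)*(1/3150) - 18722 = 1/6300 - 18722 = -117948599/6300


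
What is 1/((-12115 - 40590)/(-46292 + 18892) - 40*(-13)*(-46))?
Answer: -5480/131071059 ≈ -4.1809e-5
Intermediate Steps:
1/((-12115 - 40590)/(-46292 + 18892) - 40*(-13)*(-46)) = 1/(-52705/(-27400) + 520*(-46)) = 1/(-52705*(-1/27400) - 23920) = 1/(10541/5480 - 23920) = 1/(-131071059/5480) = -5480/131071059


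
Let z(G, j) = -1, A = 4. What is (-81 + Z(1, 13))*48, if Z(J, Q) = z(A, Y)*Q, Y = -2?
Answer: -4512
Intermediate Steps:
Z(J, Q) = -Q
(-81 + Z(1, 13))*48 = (-81 - 1*13)*48 = (-81 - 13)*48 = -94*48 = -4512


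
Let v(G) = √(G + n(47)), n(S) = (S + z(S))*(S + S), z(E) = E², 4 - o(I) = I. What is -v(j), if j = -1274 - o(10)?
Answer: -2*√52699 ≈ -459.13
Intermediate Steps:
o(I) = 4 - I
j = -1268 (j = -1274 - (4 - 1*10) = -1274 - (4 - 10) = -1274 - 1*(-6) = -1274 + 6 = -1268)
n(S) = 2*S*(S + S²) (n(S) = (S + S²)*(S + S) = (S + S²)*(2*S) = 2*S*(S + S²))
v(G) = √(212064 + G) (v(G) = √(G + 2*47²*(1 + 47)) = √(G + 2*2209*48) = √(G + 212064) = √(212064 + G))
-v(j) = -√(212064 - 1268) = -√210796 = -2*√52699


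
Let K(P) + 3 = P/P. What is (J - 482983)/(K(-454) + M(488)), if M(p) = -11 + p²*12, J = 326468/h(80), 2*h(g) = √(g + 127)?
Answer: -482983/2857715 + 652936*√23/197182335 ≈ -0.15313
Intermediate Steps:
h(g) = √(127 + g)/2 (h(g) = √(g + 127)/2 = √(127 + g)/2)
J = 652936*√23/69 (J = 326468/((√(127 + 80)/2)) = 326468/((√207/2)) = 326468/(((3*√23)/2)) = 326468/((3*√23/2)) = 326468*(2*√23/69) = 652936*√23/69 ≈ 45382.)
K(P) = -2 (K(P) = -3 + P/P = -3 + 1 = -2)
M(p) = -11 + 12*p²
(J - 482983)/(K(-454) + M(488)) = (652936*√23/69 - 482983)/(-2 + (-11 + 12*488²)) = (-482983 + 652936*√23/69)/(-2 + (-11 + 12*238144)) = (-482983 + 652936*√23/69)/(-2 + (-11 + 2857728)) = (-482983 + 652936*√23/69)/(-2 + 2857717) = (-482983 + 652936*√23/69)/2857715 = (-482983 + 652936*√23/69)*(1/2857715) = -482983/2857715 + 652936*√23/197182335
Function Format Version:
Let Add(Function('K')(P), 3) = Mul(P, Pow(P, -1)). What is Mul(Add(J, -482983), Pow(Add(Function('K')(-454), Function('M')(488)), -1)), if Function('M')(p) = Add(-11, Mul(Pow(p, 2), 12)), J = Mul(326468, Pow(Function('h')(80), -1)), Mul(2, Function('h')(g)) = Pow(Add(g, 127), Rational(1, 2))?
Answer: Add(Rational(-482983, 2857715), Mul(Rational(652936, 197182335), Pow(23, Rational(1, 2)))) ≈ -0.15313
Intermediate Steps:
Function('h')(g) = Mul(Rational(1, 2), Pow(Add(127, g), Rational(1, 2))) (Function('h')(g) = Mul(Rational(1, 2), Pow(Add(g, 127), Rational(1, 2))) = Mul(Rational(1, 2), Pow(Add(127, g), Rational(1, 2))))
J = Mul(Rational(652936, 69), Pow(23, Rational(1, 2))) (J = Mul(326468, Pow(Mul(Rational(1, 2), Pow(Add(127, 80), Rational(1, 2))), -1)) = Mul(326468, Pow(Mul(Rational(1, 2), Pow(207, Rational(1, 2))), -1)) = Mul(326468, Pow(Mul(Rational(1, 2), Mul(3, Pow(23, Rational(1, 2)))), -1)) = Mul(326468, Pow(Mul(Rational(3, 2), Pow(23, Rational(1, 2))), -1)) = Mul(326468, Mul(Rational(2, 69), Pow(23, Rational(1, 2)))) = Mul(Rational(652936, 69), Pow(23, Rational(1, 2))) ≈ 45382.)
Function('K')(P) = -2 (Function('K')(P) = Add(-3, Mul(P, Pow(P, -1))) = Add(-3, 1) = -2)
Function('M')(p) = Add(-11, Mul(12, Pow(p, 2)))
Mul(Add(J, -482983), Pow(Add(Function('K')(-454), Function('M')(488)), -1)) = Mul(Add(Mul(Rational(652936, 69), Pow(23, Rational(1, 2))), -482983), Pow(Add(-2, Add(-11, Mul(12, Pow(488, 2)))), -1)) = Mul(Add(-482983, Mul(Rational(652936, 69), Pow(23, Rational(1, 2)))), Pow(Add(-2, Add(-11, Mul(12, 238144))), -1)) = Mul(Add(-482983, Mul(Rational(652936, 69), Pow(23, Rational(1, 2)))), Pow(Add(-2, Add(-11, 2857728)), -1)) = Mul(Add(-482983, Mul(Rational(652936, 69), Pow(23, Rational(1, 2)))), Pow(Add(-2, 2857717), -1)) = Mul(Add(-482983, Mul(Rational(652936, 69), Pow(23, Rational(1, 2)))), Pow(2857715, -1)) = Mul(Add(-482983, Mul(Rational(652936, 69), Pow(23, Rational(1, 2)))), Rational(1, 2857715)) = Add(Rational(-482983, 2857715), Mul(Rational(652936, 197182335), Pow(23, Rational(1, 2))))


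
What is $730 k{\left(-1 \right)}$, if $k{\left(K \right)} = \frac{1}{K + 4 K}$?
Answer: $-146$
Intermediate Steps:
$k{\left(K \right)} = \frac{1}{5 K}$
$730 k{\left(-1 \right)} = 730 \frac{1}{5 \left(-1\right)} = 730 \cdot \frac{1}{5} \left(-1\right) = 730 \left(- \frac{1}{5}\right) = -146$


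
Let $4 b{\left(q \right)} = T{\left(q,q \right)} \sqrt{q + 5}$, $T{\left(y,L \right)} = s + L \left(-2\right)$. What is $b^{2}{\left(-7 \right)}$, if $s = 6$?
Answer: $-50$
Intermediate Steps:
$T{\left(y,L \right)} = 6 - 2 L$ ($T{\left(y,L \right)} = 6 + L \left(-2\right) = 6 - 2 L$)
$b{\left(q \right)} = \frac{\sqrt{5 + q} \left(6 - 2 q\right)}{4}$ ($b{\left(q \right)} = \frac{\left(6 - 2 q\right) \sqrt{q + 5}}{4} = \frac{\left(6 - 2 q\right) \sqrt{5 + q}}{4} = \frac{\sqrt{5 + q} \left(6 - 2 q\right)}{4}$)
$b^{2}{\left(-7 \right)} = \left(\frac{\sqrt{5 - 7} \left(3 - -7\right)}{2}\right)^{2} = \left(\frac{\sqrt{-2} \left(3 + 7\right)}{2}\right)^{2} = \left(\frac{1}{2} i \sqrt{2} \cdot 10\right)^{2} = \left(5 i \sqrt{2}\right)^{2} = -50$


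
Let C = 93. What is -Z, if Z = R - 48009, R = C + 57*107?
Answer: 41817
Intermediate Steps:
R = 6192 (R = 93 + 57*107 = 93 + 6099 = 6192)
Z = -41817 (Z = 6192 - 48009 = -41817)
-Z = -1*(-41817) = 41817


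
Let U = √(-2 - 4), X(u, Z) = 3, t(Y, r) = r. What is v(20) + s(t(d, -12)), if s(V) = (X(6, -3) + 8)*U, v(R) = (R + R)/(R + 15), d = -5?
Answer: 8/7 + 11*I*√6 ≈ 1.1429 + 26.944*I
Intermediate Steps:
U = I*√6 (U = √(-6) = I*√6 ≈ 2.4495*I)
v(R) = 2*R/(15 + R) (v(R) = (2*R)/(15 + R) = 2*R/(15 + R))
s(V) = 11*I*√6 (s(V) = (3 + 8)*(I*√6) = 11*(I*√6) = 11*I*√6)
v(20) + s(t(d, -12)) = 2*20/(15 + 20) + 11*I*√6 = 2*20/35 + 11*I*√6 = 2*20*(1/35) + 11*I*√6 = 8/7 + 11*I*√6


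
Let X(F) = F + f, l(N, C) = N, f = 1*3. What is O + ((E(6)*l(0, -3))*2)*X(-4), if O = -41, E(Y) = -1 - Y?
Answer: -41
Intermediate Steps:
f = 3
X(F) = 3 + F (X(F) = F + 3 = 3 + F)
O + ((E(6)*l(0, -3))*2)*X(-4) = -41 + (((-1 - 1*6)*0)*2)*(3 - 4) = -41 + (((-1 - 6)*0)*2)*(-1) = -41 + (-7*0*2)*(-1) = -41 + (0*2)*(-1) = -41 + 0*(-1) = -41 + 0 = -41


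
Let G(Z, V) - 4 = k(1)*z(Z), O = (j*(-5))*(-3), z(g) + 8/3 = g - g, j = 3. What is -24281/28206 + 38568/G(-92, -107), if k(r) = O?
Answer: -272666401/817974 ≈ -333.34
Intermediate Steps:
z(g) = -8/3 (z(g) = -8/3 + (g - g) = -8/3 + 0 = -8/3)
O = 45 (O = (3*(-5))*(-3) = -15*(-3) = 45)
k(r) = 45
G(Z, V) = -116 (G(Z, V) = 4 + 45*(-8/3) = 4 - 120 = -116)
-24281/28206 + 38568/G(-92, -107) = -24281/28206 + 38568/(-116) = -24281*1/28206 + 38568*(-1/116) = -24281/28206 - 9642/29 = -272666401/817974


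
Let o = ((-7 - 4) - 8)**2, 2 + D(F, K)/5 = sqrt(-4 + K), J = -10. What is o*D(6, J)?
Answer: -3610 + 1805*I*sqrt(14) ≈ -3610.0 + 6753.7*I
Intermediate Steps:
D(F, K) = -10 + 5*sqrt(-4 + K)
o = 361 (o = (-11 - 8)**2 = (-19)**2 = 361)
o*D(6, J) = 361*(-10 + 5*sqrt(-4 - 10)) = 361*(-10 + 5*sqrt(-14)) = 361*(-10 + 5*(I*sqrt(14))) = 361*(-10 + 5*I*sqrt(14)) = -3610 + 1805*I*sqrt(14)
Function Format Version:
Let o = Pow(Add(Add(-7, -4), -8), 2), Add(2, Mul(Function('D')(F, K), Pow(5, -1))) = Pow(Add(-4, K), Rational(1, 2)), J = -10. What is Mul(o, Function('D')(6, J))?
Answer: Add(-3610, Mul(1805, I, Pow(14, Rational(1, 2)))) ≈ Add(-3610.0, Mul(6753.7, I))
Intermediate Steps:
Function('D')(F, K) = Add(-10, Mul(5, Pow(Add(-4, K), Rational(1, 2))))
o = 361 (o = Pow(Add(-11, -8), 2) = Pow(-19, 2) = 361)
Mul(o, Function('D')(6, J)) = Mul(361, Add(-10, Mul(5, Pow(Add(-4, -10), Rational(1, 2))))) = Mul(361, Add(-10, Mul(5, Pow(-14, Rational(1, 2))))) = Mul(361, Add(-10, Mul(5, Mul(I, Pow(14, Rational(1, 2)))))) = Mul(361, Add(-10, Mul(5, I, Pow(14, Rational(1, 2))))) = Add(-3610, Mul(1805, I, Pow(14, Rational(1, 2))))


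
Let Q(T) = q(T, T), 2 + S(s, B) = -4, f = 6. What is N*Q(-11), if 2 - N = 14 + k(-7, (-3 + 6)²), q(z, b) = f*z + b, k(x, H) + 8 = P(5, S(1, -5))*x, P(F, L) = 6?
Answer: -2926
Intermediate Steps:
S(s, B) = -6 (S(s, B) = -2 - 4 = -6)
k(x, H) = -8 + 6*x
q(z, b) = b + 6*z (q(z, b) = 6*z + b = b + 6*z)
Q(T) = 7*T (Q(T) = T + 6*T = 7*T)
N = 38 (N = 2 - (14 + (-8 + 6*(-7))) = 2 - (14 + (-8 - 42)) = 2 - (14 - 50) = 2 - 1*(-36) = 2 + 36 = 38)
N*Q(-11) = 38*(7*(-11)) = 38*(-77) = -2926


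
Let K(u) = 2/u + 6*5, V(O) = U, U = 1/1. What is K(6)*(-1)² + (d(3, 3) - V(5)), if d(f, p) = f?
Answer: 97/3 ≈ 32.333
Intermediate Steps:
U = 1 (U = 1*1 = 1)
V(O) = 1
K(u) = 30 + 2/u (K(u) = 2/u + 30 = 30 + 2/u)
K(6)*(-1)² + (d(3, 3) - V(5)) = (30 + 2/6)*(-1)² + (3 - 1*1) = (30 + 2*(⅙))*1 + (3 - 1) = (30 + ⅓)*1 + 2 = (91/3)*1 + 2 = 91/3 + 2 = 97/3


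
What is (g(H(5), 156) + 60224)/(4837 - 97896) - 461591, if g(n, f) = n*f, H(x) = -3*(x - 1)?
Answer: -42955255221/93059 ≈ -4.6159e+5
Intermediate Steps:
H(x) = 3 - 3*x (H(x) = -3*(-1 + x) = 3 - 3*x)
g(n, f) = f*n
(g(H(5), 156) + 60224)/(4837 - 97896) - 461591 = (156*(3 - 3*5) + 60224)/(4837 - 97896) - 461591 = (156*(3 - 15) + 60224)/(-93059) - 461591 = (156*(-12) + 60224)*(-1/93059) - 461591 = (-1872 + 60224)*(-1/93059) - 461591 = 58352*(-1/93059) - 461591 = -58352/93059 - 461591 = -42955255221/93059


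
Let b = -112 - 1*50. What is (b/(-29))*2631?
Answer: 426222/29 ≈ 14697.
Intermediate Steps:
b = -162 (b = -112 - 50 = -162)
(b/(-29))*2631 = -162/(-29)*2631 = -162*(-1/29)*2631 = (162/29)*2631 = 426222/29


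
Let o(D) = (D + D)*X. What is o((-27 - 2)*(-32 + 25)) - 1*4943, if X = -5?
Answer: -6973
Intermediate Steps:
o(D) = -10*D (o(D) = (D + D)*(-5) = (2*D)*(-5) = -10*D)
o((-27 - 2)*(-32 + 25)) - 1*4943 = -10*(-27 - 2)*(-32 + 25) - 1*4943 = -(-290)*(-7) - 4943 = -10*203 - 4943 = -2030 - 4943 = -6973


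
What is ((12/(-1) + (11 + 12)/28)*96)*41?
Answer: -307992/7 ≈ -43999.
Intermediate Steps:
((12/(-1) + (11 + 12)/28)*96)*41 = ((12*(-1) + 23*(1/28))*96)*41 = ((-12 + 23/28)*96)*41 = -313/28*96*41 = -7512/7*41 = -307992/7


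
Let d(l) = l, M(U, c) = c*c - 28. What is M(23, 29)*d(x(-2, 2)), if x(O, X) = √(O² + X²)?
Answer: 1626*√2 ≈ 2299.5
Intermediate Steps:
M(U, c) = -28 + c² (M(U, c) = c² - 28 = -28 + c²)
M(23, 29)*d(x(-2, 2)) = (-28 + 29²)*√((-2)² + 2²) = (-28 + 841)*√(4 + 4) = 813*√8 = 813*(2*√2) = 1626*√2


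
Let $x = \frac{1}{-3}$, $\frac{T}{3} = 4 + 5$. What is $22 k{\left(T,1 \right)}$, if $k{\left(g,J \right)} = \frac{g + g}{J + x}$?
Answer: $1782$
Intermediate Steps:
$T = 27$ ($T = 3 \left(4 + 5\right) = 3 \cdot 9 = 27$)
$x = - \frac{1}{3} \approx -0.33333$
$k{\left(g,J \right)} = \frac{2 g}{- \frac{1}{3} + J}$ ($k{\left(g,J \right)} = \frac{g + g}{J - \frac{1}{3}} = \frac{2 g}{- \frac{1}{3} + J}$)
$22 k{\left(T,1 \right)} = 22 \cdot 6 \cdot 27 \frac{1}{-1 + 3 \cdot 1} = 22 \cdot 6 \cdot 27 \frac{1}{-1 + 3} = 22 \cdot 6 \cdot 27 \cdot \frac{1}{2} = 22 \cdot 81 = 1782$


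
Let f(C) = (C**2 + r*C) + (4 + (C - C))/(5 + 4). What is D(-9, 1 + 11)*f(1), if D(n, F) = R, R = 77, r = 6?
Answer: 5159/9 ≈ 573.22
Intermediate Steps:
D(n, F) = 77
f(C) = 4/9 + C**2 + 6*C (f(C) = (C**2 + 6*C) + (4 + (C - C))/(5 + 4) = (C**2 + 6*C) + (4 + 0)/9 = (C**2 + 6*C) + 4*(1/9) = (C**2 + 6*C) + 4/9 = 4/9 + C**2 + 6*C)
D(-9, 1 + 11)*f(1) = 77*(4/9 + 1**2 + 6*1) = 77*(4/9 + 1 + 6) = 77*(67/9) = 5159/9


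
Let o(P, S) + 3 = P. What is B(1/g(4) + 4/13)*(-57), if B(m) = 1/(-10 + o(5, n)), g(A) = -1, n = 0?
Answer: 57/8 ≈ 7.1250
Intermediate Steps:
o(P, S) = -3 + P
B(m) = -⅛ (B(m) = 1/(-10 + (-3 + 5)) = 1/(-10 + 2) = 1/(-8) = -⅛)
B(1/g(4) + 4/13)*(-57) = -⅛*(-57) = 57/8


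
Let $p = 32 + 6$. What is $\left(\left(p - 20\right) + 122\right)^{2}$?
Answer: $19600$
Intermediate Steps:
$p = 38$
$\left(\left(p - 20\right) + 122\right)^{2} = \left(\left(38 - 20\right) + 122\right)^{2} = \left(18 + 122\right)^{2} = 140^{2} = 19600$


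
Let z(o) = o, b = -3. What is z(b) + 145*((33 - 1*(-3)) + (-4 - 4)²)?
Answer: 14497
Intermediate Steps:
z(b) + 145*((33 - 1*(-3)) + (-4 - 4)²) = -3 + 145*((33 - 1*(-3)) + (-4 - 4)²) = -3 + 145*((33 + 3) + (-8)²) = -3 + 145*(36 + 64) = -3 + 145*100 = -3 + 14500 = 14497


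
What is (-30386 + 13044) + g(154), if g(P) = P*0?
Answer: -17342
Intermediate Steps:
g(P) = 0
(-30386 + 13044) + g(154) = (-30386 + 13044) + 0 = -17342 + 0 = -17342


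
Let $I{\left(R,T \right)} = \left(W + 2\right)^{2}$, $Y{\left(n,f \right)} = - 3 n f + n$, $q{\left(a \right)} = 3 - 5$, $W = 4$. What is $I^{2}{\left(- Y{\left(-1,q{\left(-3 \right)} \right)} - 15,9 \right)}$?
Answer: $1296$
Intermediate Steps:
$q{\left(a \right)} = -2$ ($q{\left(a \right)} = 3 - 5 = -2$)
$Y{\left(n,f \right)} = n - 3 f n$ ($Y{\left(n,f \right)} = - 3 f n + n = n - 3 f n$)
$I{\left(R,T \right)} = 36$ ($I{\left(R,T \right)} = \left(4 + 2\right)^{2} = 6^{2} = 36$)
$I^{2}{\left(- Y{\left(-1,q{\left(-3 \right)} \right)} - 15,9 \right)} = 36^{2} = 1296$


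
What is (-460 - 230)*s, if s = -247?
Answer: 170430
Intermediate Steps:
(-460 - 230)*s = (-460 - 230)*(-247) = -690*(-247) = 170430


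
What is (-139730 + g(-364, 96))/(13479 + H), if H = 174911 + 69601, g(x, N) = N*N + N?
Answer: -130418/257991 ≈ -0.50551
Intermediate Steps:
g(x, N) = N + N² (g(x, N) = N² + N = N + N²)
H = 244512
(-139730 + g(-364, 96))/(13479 + H) = (-139730 + 96*(1 + 96))/(13479 + 244512) = (-139730 + 96*97)/257991 = (-139730 + 9312)*(1/257991) = -130418*1/257991 = -130418/257991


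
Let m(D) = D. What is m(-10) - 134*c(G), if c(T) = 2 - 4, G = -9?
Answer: 258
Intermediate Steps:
c(T) = -2
m(-10) - 134*c(G) = -10 - 134*(-2) = -10 + 268 = 258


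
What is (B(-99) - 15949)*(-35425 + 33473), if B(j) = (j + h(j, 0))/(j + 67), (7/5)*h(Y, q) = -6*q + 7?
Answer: 31126714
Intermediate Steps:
h(Y, q) = 5 - 30*q/7 (h(Y, q) = 5*(-6*q + 7)/7 = 5*(7 - 6*q)/7 = 5 - 30*q/7)
B(j) = (5 + j)/(67 + j) (B(j) = (j + (5 - 30/7*0))/(j + 67) = (j + (5 + 0))/(67 + j) = (j + 5)/(67 + j) = (5 + j)/(67 + j))
(B(-99) - 15949)*(-35425 + 33473) = ((5 - 99)/(67 - 99) - 15949)*(-35425 + 33473) = (-94/(-32) - 15949)*(-1952) = (-1/32*(-94) - 15949)*(-1952) = (47/16 - 15949)*(-1952) = -255137/16*(-1952) = 31126714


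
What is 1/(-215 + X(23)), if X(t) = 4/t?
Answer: -23/4941 ≈ -0.0046549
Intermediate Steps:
1/(-215 + X(23)) = 1/(-215 + 4/23) = 1/(-4941/23) = -23/4941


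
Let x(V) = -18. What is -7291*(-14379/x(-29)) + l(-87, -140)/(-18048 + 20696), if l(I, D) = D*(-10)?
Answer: -11567046503/1986 ≈ -5.8243e+6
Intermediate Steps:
l(I, D) = -10*D
-7291*(-14379/x(-29)) + l(-87, -140)/(-18048 + 20696) = -7291/((-18/(-14379))) + (-10*(-140))/(-18048 + 20696) = -7291/((-18*(-1/14379))) + 1400/2648 = -7291/6/4793 + 1400*(1/2648) = -7291*4793/6 + 175/331 = -34945763/6 + 175/331 = -11567046503/1986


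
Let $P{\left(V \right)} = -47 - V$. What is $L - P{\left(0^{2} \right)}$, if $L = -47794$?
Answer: $-47747$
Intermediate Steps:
$L - P{\left(0^{2} \right)} = -47794 - \left(-47 - 0^{2}\right) = -47794 - \left(-47 - 0\right) = -47794 - \left(-47 + 0\right) = -47794 - -47 = -47794 + 47 = -47747$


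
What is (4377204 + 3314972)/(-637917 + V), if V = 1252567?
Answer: 3846088/307325 ≈ 12.515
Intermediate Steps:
(4377204 + 3314972)/(-637917 + V) = (4377204 + 3314972)/(-637917 + 1252567) = 7692176/614650 = 7692176*(1/614650) = 3846088/307325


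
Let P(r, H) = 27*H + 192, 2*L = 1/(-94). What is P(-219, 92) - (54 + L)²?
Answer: -8462257/35344 ≈ -239.43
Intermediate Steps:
L = -1/188 (L = (½)/(-94) = (½)*(-1/94) = -1/188 ≈ -0.0053191)
P(r, H) = 192 + 27*H
P(-219, 92) - (54 + L)² = (192 + 27*92) - (54 - 1/188)² = (192 + 2484) - (10151/188)² = 2676 - 1*103042801/35344 = 2676 - 103042801/35344 = -8462257/35344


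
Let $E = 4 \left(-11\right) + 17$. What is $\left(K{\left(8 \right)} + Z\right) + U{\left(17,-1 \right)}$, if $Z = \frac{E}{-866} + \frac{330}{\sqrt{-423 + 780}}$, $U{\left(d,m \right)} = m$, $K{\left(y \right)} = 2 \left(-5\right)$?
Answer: $- \frac{9499}{866} + \frac{110 \sqrt{357}}{119} \approx 6.4966$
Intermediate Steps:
$K{\left(y \right)} = -10$
$E = -27$ ($E = -44 + 17 = -27$)
$Z = \frac{27}{866} + \frac{110 \sqrt{357}}{119}$ ($Z = - \frac{27}{-866} + \frac{330}{\sqrt{-423 + 780}} = \left(-27\right) \left(- \frac{1}{866}\right) + \frac{330}{\sqrt{357}} = \frac{27}{866} + 330 \frac{\sqrt{357}}{357} = \frac{27}{866} + \frac{110 \sqrt{357}}{119} \approx 17.497$)
$\left(K{\left(8 \right)} + Z\right) + U{\left(17,-1 \right)} = \left(-10 + \left(\frac{27}{866} + \frac{110 \sqrt{357}}{119}\right)\right) - 1 = \left(- \frac{8633}{866} + \frac{110 \sqrt{357}}{119}\right) - 1 = - \frac{9499}{866} + \frac{110 \sqrt{357}}{119}$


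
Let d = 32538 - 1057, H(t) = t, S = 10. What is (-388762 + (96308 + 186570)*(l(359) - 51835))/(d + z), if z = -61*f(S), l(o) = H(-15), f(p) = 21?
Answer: -7333806531/15100 ≈ -4.8568e+5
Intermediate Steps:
l(o) = -15
z = -1281 (z = -61*21 = -1281)
d = 31481
(-388762 + (96308 + 186570)*(l(359) - 51835))/(d + z) = (-388762 + (96308 + 186570)*(-15 - 51835))/(31481 - 1281) = (-388762 + 282878*(-51850))/30200 = (-388762 - 14667224300)*(1/30200) = -14667613062*1/30200 = -7333806531/15100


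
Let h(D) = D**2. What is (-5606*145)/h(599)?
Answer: -812870/358801 ≈ -2.2655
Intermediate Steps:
(-5606*145)/h(599) = (-5606*145)/(599**2) = -812870/358801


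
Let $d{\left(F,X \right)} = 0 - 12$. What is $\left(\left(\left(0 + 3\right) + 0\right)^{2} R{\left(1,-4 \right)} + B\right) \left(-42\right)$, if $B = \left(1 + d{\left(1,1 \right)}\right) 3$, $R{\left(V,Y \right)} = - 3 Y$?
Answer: $-3150$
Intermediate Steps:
$d{\left(F,X \right)} = -12$ ($d{\left(F,X \right)} = 0 - 12 = -12$)
$B = -33$ ($B = \left(1 - 12\right) 3 = \left(-11\right) 3 = -33$)
$\left(\left(\left(0 + 3\right) + 0\right)^{2} R{\left(1,-4 \right)} + B\right) \left(-42\right) = \left(\left(\left(0 + 3\right) + 0\right)^{2} \left(\left(-3\right) \left(-4\right)\right) - 33\right) \left(-42\right) = \left(\left(3 + 0\right)^{2} \cdot 12 - 33\right) \left(-42\right) = \left(3^{2} \cdot 12 - 33\right) \left(-42\right) = \left(9 \cdot 12 - 33\right) \left(-42\right) = \left(108 - 33\right) \left(-42\right) = 75 \left(-42\right) = -3150$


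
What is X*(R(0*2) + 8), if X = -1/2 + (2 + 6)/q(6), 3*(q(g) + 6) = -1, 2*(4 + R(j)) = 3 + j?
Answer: -737/76 ≈ -9.6974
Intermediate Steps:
R(j) = -5/2 + j/2 (R(j) = -4 + (3 + j)/2 = -4 + (3/2 + j/2) = -5/2 + j/2)
q(g) = -19/3 (q(g) = -6 + (⅓)*(-1) = -6 - ⅓ = -19/3)
X = -67/38 (X = -1/2 + (2 + 6)/(-19/3) = -1*½ + 8*(-3/19) = -½ - 24/19 = -67/38 ≈ -1.7632)
X*(R(0*2) + 8) = -67*((-5/2 + (0*2)/2) + 8)/38 = -67*((-5/2 + (½)*0) + 8)/38 = -67*((-5/2 + 0) + 8)/38 = -67*(-5/2 + 8)/38 = -67/38*11/2 = -737/76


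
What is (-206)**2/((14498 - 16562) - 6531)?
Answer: -42436/8595 ≈ -4.9373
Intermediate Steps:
(-206)**2/((14498 - 16562) - 6531) = 42436/(-2064 - 6531) = 42436/(-8595) = 42436*(-1/8595) = -42436/8595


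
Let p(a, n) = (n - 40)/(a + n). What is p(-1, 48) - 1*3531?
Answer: -165949/47 ≈ -3530.8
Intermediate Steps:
p(a, n) = (-40 + n)/(a + n)
p(-1, 48) - 1*3531 = (-40 + 48)/(-1 + 48) - 1*3531 = 8/47 - 3531 = -165949/47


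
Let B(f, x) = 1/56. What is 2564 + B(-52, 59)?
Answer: 143585/56 ≈ 2564.0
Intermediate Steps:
B(f, x) = 1/56
2564 + B(-52, 59) = 2564 + 1/56 = 143585/56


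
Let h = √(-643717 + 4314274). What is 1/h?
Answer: √3670557/3670557 ≈ 0.00052196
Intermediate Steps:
h = √3670557 ≈ 1915.9
1/h = 1/(√3670557) = √3670557/3670557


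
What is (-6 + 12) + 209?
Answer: 215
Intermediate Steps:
(-6 + 12) + 209 = 6 + 209 = 215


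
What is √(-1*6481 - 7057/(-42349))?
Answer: 2*I*√2905742882847/42349 ≈ 80.504*I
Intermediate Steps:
√(-1*6481 - 7057/(-42349)) = √(-6481 - 7057*(-1/42349)) = √(-6481 + 7057/42349) = √(-274456812/42349) = 2*I*√2905742882847/42349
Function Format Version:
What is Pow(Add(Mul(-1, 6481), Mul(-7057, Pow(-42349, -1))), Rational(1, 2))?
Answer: Mul(Rational(2, 42349), I, Pow(2905742882847, Rational(1, 2))) ≈ Mul(80.504, I)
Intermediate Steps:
Pow(Add(Mul(-1, 6481), Mul(-7057, Pow(-42349, -1))), Rational(1, 2)) = Pow(Add(-6481, Mul(-7057, Rational(-1, 42349))), Rational(1, 2)) = Pow(Add(-6481, Rational(7057, 42349)), Rational(1, 2)) = Pow(Rational(-274456812, 42349), Rational(1, 2)) = Mul(Rational(2, 42349), I, Pow(2905742882847, Rational(1, 2)))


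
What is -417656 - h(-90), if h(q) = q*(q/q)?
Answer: -417566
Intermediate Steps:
h(q) = q (h(q) = q*1 = q)
-417656 - h(-90) = -417656 - 1*(-90) = -417656 + 90 = -417566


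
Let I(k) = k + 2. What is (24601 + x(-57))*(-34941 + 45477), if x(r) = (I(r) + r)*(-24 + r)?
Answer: 354778728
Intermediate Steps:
I(k) = 2 + k
x(r) = (-24 + r)*(2 + 2*r) (x(r) = ((2 + r) + r)*(-24 + r) = (2 + 2*r)*(-24 + r) = (-24 + r)*(2 + 2*r))
(24601 + x(-57))*(-34941 + 45477) = (24601 + (-48 - 46*(-57) + 2*(-57)**2))*(-34941 + 45477) = (24601 + (-48 + 2622 + 2*3249))*10536 = (24601 + (-48 + 2622 + 6498))*10536 = (24601 + 9072)*10536 = 33673*10536 = 354778728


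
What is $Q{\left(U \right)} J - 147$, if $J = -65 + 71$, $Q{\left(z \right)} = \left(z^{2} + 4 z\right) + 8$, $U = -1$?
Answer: $-117$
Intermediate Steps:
$Q{\left(z \right)} = 8 + z^{2} + 4 z$
$J = 6$
$Q{\left(U \right)} J - 147 = \left(8 + \left(-1\right)^{2} + 4 \left(-1\right)\right) 6 - 147 = \left(8 + 1 - 4\right) 6 - 147 = 5 \cdot 6 - 147 = 30 - 147 = -117$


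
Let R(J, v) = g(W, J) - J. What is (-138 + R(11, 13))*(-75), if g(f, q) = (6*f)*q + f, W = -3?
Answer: 26250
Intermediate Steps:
g(f, q) = f + 6*f*q (g(f, q) = 6*f*q + f = f + 6*f*q)
R(J, v) = -3 - 19*J (R(J, v) = -3*(1 + 6*J) - J = (-3 - 18*J) - J = -3 - 19*J)
(-138 + R(11, 13))*(-75) = (-138 + (-3 - 19*11))*(-75) = (-138 + (-3 - 209))*(-75) = (-138 - 212)*(-75) = -350*(-75) = 26250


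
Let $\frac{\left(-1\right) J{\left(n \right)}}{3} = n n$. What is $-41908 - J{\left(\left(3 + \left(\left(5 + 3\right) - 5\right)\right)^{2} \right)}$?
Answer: $-38020$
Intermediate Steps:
$J{\left(n \right)} = - 3 n^{2}$ ($J{\left(n \right)} = - 3 n n = - 3 n^{2}$)
$-41908 - J{\left(\left(3 + \left(\left(5 + 3\right) - 5\right)\right)^{2} \right)} = -41908 - - 3 \left(\left(3 + \left(\left(5 + 3\right) - 5\right)\right)^{2}\right)^{2} = -41908 - - 3 \left(\left(3 + \left(8 - 5\right)\right)^{2}\right)^{2} = -41908 - - 3 \left(\left(3 + 3\right)^{2}\right)^{2} = -41908 - - 3 \left(6^{2}\right)^{2} = -41908 - - 3 \cdot 36^{2} = -41908 - \left(-3\right) 1296 = -41908 - -3888 = -41908 + 3888 = -38020$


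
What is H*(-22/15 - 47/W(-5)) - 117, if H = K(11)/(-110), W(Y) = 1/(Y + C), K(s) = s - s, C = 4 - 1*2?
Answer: -117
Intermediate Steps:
C = 2 (C = 4 - 2 = 2)
K(s) = 0
W(Y) = 1/(2 + Y) (W(Y) = 1/(Y + 2) = 1/(2 + Y))
H = 0 (H = 0/(-110) = 0*(-1/110) = 0)
H*(-22/15 - 47/W(-5)) - 117 = 0*(-22/15 - 47/(1/(2 - 5))) - 117 = 0*(-22*1/15 - 47/(1/(-3))) - 117 = 0*(-22/15 - 47/(-1/3)) - 117 = 0*(-22/15 - 47*(-3)) - 117 = 0*(-22/15 + 141) - 117 = 0*(2093/15) - 117 = 0 - 117 = -117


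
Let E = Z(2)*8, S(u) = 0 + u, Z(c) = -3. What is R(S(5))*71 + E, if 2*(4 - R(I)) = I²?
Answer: -1255/2 ≈ -627.50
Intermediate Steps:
S(u) = u
R(I) = 4 - I²/2
E = -24 (E = -3*8 = -24)
R(S(5))*71 + E = (4 - ½*5²)*71 - 24 = (4 - ½*25)*71 - 24 = (4 - 25/2)*71 - 24 = -17/2*71 - 24 = -1207/2 - 24 = -1255/2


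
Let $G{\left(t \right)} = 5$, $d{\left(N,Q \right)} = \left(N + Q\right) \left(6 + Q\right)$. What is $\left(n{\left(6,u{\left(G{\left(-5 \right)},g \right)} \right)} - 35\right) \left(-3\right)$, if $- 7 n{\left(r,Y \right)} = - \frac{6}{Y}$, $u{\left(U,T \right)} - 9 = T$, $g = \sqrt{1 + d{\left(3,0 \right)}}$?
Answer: $\frac{22704}{217} + \frac{9 \sqrt{19}}{217} \approx 104.81$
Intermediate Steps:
$d{\left(N,Q \right)} = \left(6 + Q\right) \left(N + Q\right)$
$g = \sqrt{19}$ ($g = \sqrt{1 + \left(0^{2} + 6 \cdot 3 + 6 \cdot 0 + 3 \cdot 0\right)} = \sqrt{1 + \left(0 + 18 + 0 + 0\right)} = \sqrt{1 + 18} = \sqrt{19} \approx 4.3589$)
$u{\left(U,T \right)} = 9 + T$
$n{\left(r,Y \right)} = \frac{6}{7 Y}$ ($n{\left(r,Y \right)} = - \frac{\left(-6\right) \frac{1}{Y}}{7} = \frac{6}{7 Y}$)
$\left(n{\left(6,u{\left(G{\left(-5 \right)},g \right)} \right)} - 35\right) \left(-3\right) = \left(\frac{6}{7 \left(9 + \sqrt{19}\right)} - 35\right) \left(-3\right) = \left(-35 + \frac{6}{7 \left(9 + \sqrt{19}\right)}\right) \left(-3\right) = 105 - \frac{18}{7 \left(9 + \sqrt{19}\right)}$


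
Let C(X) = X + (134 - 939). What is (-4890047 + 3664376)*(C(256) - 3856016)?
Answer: 4726879880115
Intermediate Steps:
C(X) = -805 + X (C(X) = X - 805 = -805 + X)
(-4890047 + 3664376)*(C(256) - 3856016) = (-4890047 + 3664376)*((-805 + 256) - 3856016) = -1225671*(-549 - 3856016) = -1225671*(-3856565) = 4726879880115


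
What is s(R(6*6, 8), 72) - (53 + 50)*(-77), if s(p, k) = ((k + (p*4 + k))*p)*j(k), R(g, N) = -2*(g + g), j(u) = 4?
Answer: 256763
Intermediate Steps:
R(g, N) = -4*g
s(p, k) = 4*p*(2*k + 4*p) (s(p, k) = ((k + (p*4 + k))*p)*4 = ((k + (4*p + k))*p)*4 = ((k + (k + 4*p))*p)*4 = ((2*k + 4*p)*p)*4 = (p*(2*k + 4*p))*4 = 4*p*(2*k + 4*p))
s(R(6*6, 8), 72) - (53 + 50)*(-77) = 8*(-24*6)*(72 + 2*(-24*6)) - (53 + 50)*(-77) = 8*(-4*36)*(72 + 2*(-4*36)) - 103*(-77) = 8*(-144)*(72 + 2*(-144)) - 1*(-7931) = 8*(-144)*(72 - 288) + 7931 = 8*(-144)*(-216) + 7931 = 248832 + 7931 = 256763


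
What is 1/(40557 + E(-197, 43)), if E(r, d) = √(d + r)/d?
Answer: 6817263/276487735505 - 43*I*√154/3041365090555 ≈ 2.4657e-5 - 1.7545e-10*I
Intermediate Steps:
E(r, d) = √(d + r)/d
1/(40557 + E(-197, 43)) = 1/(40557 + √(43 - 197)/43) = 1/(40557 + √(-154)/43) = 1/(40557 + (I*√154)/43) = 1/(40557 + I*√154/43)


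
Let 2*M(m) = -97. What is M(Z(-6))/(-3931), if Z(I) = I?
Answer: 97/7862 ≈ 0.012338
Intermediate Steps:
M(m) = -97/2 (M(m) = (1/2)*(-97) = -97/2)
M(Z(-6))/(-3931) = -97/2/(-3931) = -97/2*(-1/3931) = 97/7862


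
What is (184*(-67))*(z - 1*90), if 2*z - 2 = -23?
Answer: 1238964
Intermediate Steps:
z = -21/2 (z = 1 + (½)*(-23) = 1 - 23/2 = -21/2 ≈ -10.500)
(184*(-67))*(z - 1*90) = (184*(-67))*(-21/2 - 1*90) = -12328*(-21/2 - 90) = -12328*(-201/2) = 1238964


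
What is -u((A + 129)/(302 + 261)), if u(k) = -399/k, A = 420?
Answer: 74879/183 ≈ 409.17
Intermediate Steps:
-u((A + 129)/(302 + 261)) = -(-399)/((420 + 129)/(302 + 261)) = -(-399)/(549/563) = -(-399)/(549*(1/563)) = -(-399)/549/563 = -(-399)*563/549 = -1*(-74879/183) = 74879/183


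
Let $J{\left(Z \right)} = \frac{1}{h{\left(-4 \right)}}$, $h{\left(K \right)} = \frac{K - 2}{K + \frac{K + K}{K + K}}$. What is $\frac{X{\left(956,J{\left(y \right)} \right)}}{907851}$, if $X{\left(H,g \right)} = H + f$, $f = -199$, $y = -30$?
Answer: $\frac{757}{907851} \approx 0.00083384$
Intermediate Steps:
$h{\left(K \right)} = \frac{-2 + K}{1 + K}$ ($h{\left(K \right)} = \frac{-2 + K}{K + \frac{2 K}{2 K}} = \frac{-2 + K}{K + 2 K \frac{1}{2 K}} = \frac{-2 + K}{K + 1} = \frac{-2 + K}{1 + K}$)
$J{\left(Z \right)} = \frac{1}{2}$ ($J{\left(Z \right)} = \frac{1}{\frac{1}{1 - 4} \left(-2 - 4\right)} = \frac{1}{\frac{1}{-3} \left(-6\right)} = \frac{1}{\left(- \frac{1}{3}\right) \left(-6\right)} = \frac{1}{2}$)
$X{\left(H,g \right)} = -199 + H$ ($X{\left(H,g \right)} = H - 199 = -199 + H$)
$\frac{X{\left(956,J{\left(y \right)} \right)}}{907851} = \frac{-199 + 956}{907851} = 757 \cdot \frac{1}{907851} = \frac{757}{907851}$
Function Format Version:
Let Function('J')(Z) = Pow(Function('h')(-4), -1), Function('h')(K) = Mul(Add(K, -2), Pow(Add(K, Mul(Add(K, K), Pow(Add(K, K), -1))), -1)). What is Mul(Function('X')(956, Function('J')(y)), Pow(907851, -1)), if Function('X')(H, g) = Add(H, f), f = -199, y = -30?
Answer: Rational(757, 907851) ≈ 0.00083384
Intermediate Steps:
Function('h')(K) = Mul(Pow(Add(1, K), -1), Add(-2, K)) (Function('h')(K) = Mul(Add(-2, K), Pow(Add(K, Mul(Mul(2, K), Pow(Mul(2, K), -1))), -1)) = Mul(Add(-2, K), Pow(Add(K, Mul(Mul(2, K), Mul(Rational(1, 2), Pow(K, -1)))), -1)) = Mul(Add(-2, K), Pow(Add(K, 1), -1)) = Mul(Add(-2, K), Pow(Add(1, K), -1)) = Mul(Pow(Add(1, K), -1), Add(-2, K)))
Function('J')(Z) = Rational(1, 2) (Function('J')(Z) = Pow(Mul(Pow(Add(1, -4), -1), Add(-2, -4)), -1) = Pow(Mul(Pow(-3, -1), -6), -1) = Pow(Mul(Rational(-1, 3), -6), -1) = Pow(2, -1) = Rational(1, 2))
Function('X')(H, g) = Add(-199, H) (Function('X')(H, g) = Add(H, -199) = Add(-199, H))
Mul(Function('X')(956, Function('J')(y)), Pow(907851, -1)) = Mul(Add(-199, 956), Pow(907851, -1)) = Mul(757, Rational(1, 907851)) = Rational(757, 907851)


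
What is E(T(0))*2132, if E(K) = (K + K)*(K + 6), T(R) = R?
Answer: 0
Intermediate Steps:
E(K) = 2*K*(6 + K) (E(K) = (2*K)*(6 + K) = 2*K*(6 + K))
E(T(0))*2132 = (2*0*(6 + 0))*2132 = (2*0*6)*2132 = 0*2132 = 0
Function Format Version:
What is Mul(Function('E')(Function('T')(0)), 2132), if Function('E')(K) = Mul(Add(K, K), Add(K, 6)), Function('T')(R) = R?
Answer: 0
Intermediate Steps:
Function('E')(K) = Mul(2, K, Add(6, K)) (Function('E')(K) = Mul(Mul(2, K), Add(6, K)) = Mul(2, K, Add(6, K)))
Mul(Function('E')(Function('T')(0)), 2132) = Mul(Mul(2, 0, Add(6, 0)), 2132) = Mul(Mul(2, 0, 6), 2132) = Mul(0, 2132) = 0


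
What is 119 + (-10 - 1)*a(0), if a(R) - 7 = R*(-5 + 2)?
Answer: 42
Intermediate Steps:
a(R) = 7 - 3*R (a(R) = 7 + R*(-5 + 2) = 7 + R*(-3) = 7 - 3*R)
119 + (-10 - 1)*a(0) = 119 + (-10 - 1)*(7 - 3*0) = 119 - 11*(7 + 0) = 119 - 11*7 = 119 - 77 = 42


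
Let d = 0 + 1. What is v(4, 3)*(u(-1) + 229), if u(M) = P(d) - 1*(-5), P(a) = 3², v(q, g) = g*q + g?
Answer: 3645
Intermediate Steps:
d = 1
v(q, g) = g + g*q
P(a) = 9
u(M) = 14 (u(M) = 9 - 1*(-5) = 9 + 5 = 14)
v(4, 3)*(u(-1) + 229) = (3*(1 + 4))*(14 + 229) = (3*5)*243 = 15*243 = 3645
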